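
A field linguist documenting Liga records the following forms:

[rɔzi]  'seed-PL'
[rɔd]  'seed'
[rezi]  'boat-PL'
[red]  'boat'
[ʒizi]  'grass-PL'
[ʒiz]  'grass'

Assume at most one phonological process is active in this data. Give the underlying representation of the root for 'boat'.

The stem for 'boat' ends in [z] in [rezi] but [d] in [red].
But 'grass' keeps [z] in both environments ([ʒizi], [ʒiz]), so there is no rule changing /z/ to [d] in isolation.
The alternation reflects intervocalic spirantization: voiced stops become fricatives between vowels. /d/ is underlying.
The underlying form of 'boat' is therefore /red/.

/red/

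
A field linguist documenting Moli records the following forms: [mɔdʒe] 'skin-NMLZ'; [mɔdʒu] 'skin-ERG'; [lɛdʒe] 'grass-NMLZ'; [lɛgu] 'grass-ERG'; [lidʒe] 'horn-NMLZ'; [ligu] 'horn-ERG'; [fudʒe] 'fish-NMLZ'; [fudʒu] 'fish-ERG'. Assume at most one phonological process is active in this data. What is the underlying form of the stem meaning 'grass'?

/lɛg/

The root 'grass' surfaces as [lɛdʒe] and [lɛgu], with a stem-final [dʒ] ~ [g] alternation.
If /dʒ/ were underlying and a rule turned it into [g] before the ERG suffix, 'fish' would also alternate; but it has [dʒ] in both [fudʒe] and [fudʒu].
The underlying segment must be /g/; /g/ becomes palato-alveolar [dʒ] before a front vowel, yielding [dʒ] there.
So 'grass' = /lɛg/.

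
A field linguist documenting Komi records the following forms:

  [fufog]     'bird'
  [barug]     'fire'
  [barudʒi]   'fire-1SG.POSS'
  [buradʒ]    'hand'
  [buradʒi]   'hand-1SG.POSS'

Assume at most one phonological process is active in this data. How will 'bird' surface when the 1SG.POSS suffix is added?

[fufodʒi]

The stem for 'fire' ends in [g] in [barug] but [dʒ] in [barudʒi].
Compare 'hand', with invariant [dʒ] in [buradʒ] and [buradʒi]: an analysis with underlying /dʒ/ and a rule producing [g] in isolation would wrongly predict alternation here too.
So /g/ is underlying, and a rule of palatalization before a front vowel — /g/ becomes palato-alveolar [dʒ] before a front vowel — gives [dʒ].
From [fufog] the stem 'bird' is /fufog/; before a front vowel this yields [fufodʒi].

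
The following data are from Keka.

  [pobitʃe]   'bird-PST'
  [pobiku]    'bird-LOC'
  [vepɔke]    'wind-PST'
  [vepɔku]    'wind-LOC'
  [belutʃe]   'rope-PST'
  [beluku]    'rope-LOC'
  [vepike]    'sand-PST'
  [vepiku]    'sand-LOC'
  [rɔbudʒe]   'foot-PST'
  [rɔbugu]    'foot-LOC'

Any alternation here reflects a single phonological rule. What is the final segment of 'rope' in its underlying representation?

In [belutʃe] and [beluku] the final segment of 'rope' alternates: [tʃ] ~ [k].
The stem 'wind' ([vepɔke], [vepɔku]) shows [k] unchanged in both environments, so [k] cannot be basic with [tʃ] derived before the PST suffix.
The alternation reflects depalatalization: palato-alveolar /tʃ/ and /dʒ/ become [k] and [g] when no front vowel follows. /tʃ/ is underlying.

/tʃ/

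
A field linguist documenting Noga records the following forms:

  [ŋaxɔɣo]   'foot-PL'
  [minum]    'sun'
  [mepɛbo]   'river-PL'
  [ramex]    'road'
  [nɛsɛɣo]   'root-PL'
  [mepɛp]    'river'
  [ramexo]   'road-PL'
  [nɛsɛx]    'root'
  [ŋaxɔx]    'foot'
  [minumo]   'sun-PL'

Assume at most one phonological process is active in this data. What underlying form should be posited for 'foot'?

The stem for 'foot' ends in [x] in [ŋaxɔx] but [ɣ] in [ŋaxɔɣo].
Compare 'road', with invariant [x] in [ramex] and [ramexo]: an analysis with underlying /x/ and a rule producing [ɣ] before the PL suffix would wrongly predict alternation here too.
The alternation reflects word-final obstruent devoicing: voiced obstruents become voiceless word-finally. /ɣ/ is underlying.

/ŋaxɔɣ/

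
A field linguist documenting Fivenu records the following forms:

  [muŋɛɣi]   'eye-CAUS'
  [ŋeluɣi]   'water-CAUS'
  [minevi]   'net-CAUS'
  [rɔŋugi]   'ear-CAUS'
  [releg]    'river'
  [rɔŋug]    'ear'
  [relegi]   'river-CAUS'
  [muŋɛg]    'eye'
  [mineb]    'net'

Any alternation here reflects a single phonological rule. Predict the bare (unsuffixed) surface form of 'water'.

[ŋelug]

The root 'eye' surfaces as [muŋɛɣi] and [muŋɛg], with a stem-final [ɣ] ~ [g] alternation.
But 'river' keeps [g] in both environments ([relegi], [releg]), so there is no rule changing /g/ to [ɣ] before the CAUS suffix.
The alternation reflects word-final hardening: voiced fricatives become stops word-finally. /ɣ/ is underlying.
The one attested form of 'water', [ŋeluɣi], shows underlying /ŋeluɣ/. Applying the same rule word-finally gives [ŋelug].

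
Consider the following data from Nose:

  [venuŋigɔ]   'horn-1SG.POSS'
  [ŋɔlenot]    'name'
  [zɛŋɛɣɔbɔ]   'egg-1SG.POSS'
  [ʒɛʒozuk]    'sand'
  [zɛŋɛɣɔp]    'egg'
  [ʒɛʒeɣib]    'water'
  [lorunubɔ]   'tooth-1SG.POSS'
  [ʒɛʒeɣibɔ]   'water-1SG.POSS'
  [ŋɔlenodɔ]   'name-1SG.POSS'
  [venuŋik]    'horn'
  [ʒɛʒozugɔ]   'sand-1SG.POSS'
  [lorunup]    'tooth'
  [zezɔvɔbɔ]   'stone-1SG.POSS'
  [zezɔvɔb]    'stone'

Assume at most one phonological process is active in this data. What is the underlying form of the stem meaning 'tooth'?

/lorunup/

'tooth' shows [b] ~ [p] at the end of the stem ([lorunubɔ] vs [lorunup]).
Compare 'water', with invariant [b] in [ʒɛʒeɣibɔ] and [ʒɛʒeɣib]: an analysis with underlying /b/ and a rule producing [p] in isolation would wrongly predict alternation here too.
Therefore /p/ is basic and [b] is derived by intervocalic voicing (voiceless stops become voiced between vowels).
Hence 'tooth' is /lorunup/ underlyingly.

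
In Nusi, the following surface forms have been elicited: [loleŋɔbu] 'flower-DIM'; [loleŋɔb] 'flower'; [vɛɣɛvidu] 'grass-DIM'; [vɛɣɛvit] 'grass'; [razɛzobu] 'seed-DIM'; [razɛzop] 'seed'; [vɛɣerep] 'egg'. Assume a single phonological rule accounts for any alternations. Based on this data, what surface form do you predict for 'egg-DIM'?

In [razɛzobu] and [razɛzop] the final segment of 'seed' alternates: [b] ~ [p].
Compare 'flower', with invariant [b] in [loleŋɔbu] and [loleŋɔb]: an analysis with underlying /b/ and a rule producing [p] in isolation would wrongly predict alternation here too.
The underlying segment must be /p/; voiceless stops become voiced between vowels, yielding [b] there.
From [vɛɣerep] the stem 'egg' is /vɛɣerep/; between vowels this yields [vɛɣerebu].

[vɛɣerebu]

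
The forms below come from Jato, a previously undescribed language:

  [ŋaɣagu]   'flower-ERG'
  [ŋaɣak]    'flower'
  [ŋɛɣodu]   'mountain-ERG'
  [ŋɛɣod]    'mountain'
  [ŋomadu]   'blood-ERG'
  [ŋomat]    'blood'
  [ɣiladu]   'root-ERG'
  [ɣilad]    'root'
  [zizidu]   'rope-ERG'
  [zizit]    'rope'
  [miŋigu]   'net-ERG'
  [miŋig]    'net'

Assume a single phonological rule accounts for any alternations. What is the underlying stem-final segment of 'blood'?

In [ŋomadu] and [ŋomat] the final segment of 'blood' alternates: [d] ~ [t].
But 'root' keeps [d] in both environments ([ɣiladu], [ɣilad]), so there is no rule changing /d/ to [t] in isolation.
So /t/ is underlying, and a rule of intervocalic voicing — voiceless stops become voiced between vowels — gives [d].

/t/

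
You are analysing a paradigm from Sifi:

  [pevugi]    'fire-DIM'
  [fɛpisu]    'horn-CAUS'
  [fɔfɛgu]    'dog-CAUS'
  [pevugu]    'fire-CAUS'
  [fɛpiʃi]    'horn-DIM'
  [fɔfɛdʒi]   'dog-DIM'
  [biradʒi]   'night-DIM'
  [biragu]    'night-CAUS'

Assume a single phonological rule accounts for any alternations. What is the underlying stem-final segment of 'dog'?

/dʒ/

The stem for 'dog' ends in [dʒ] in [fɔfɛdʒi] but [g] in [fɔfɛgu].
The stem 'fire' ([pevugi], [pevugu]) shows [g] unchanged in both environments, so [g] cannot be basic with [dʒ] derived before the DIM suffix.
The underlying segment must be /dʒ/; palato-alveolar /dʒ/ and /ʃ/ become [g] and [s] when no front vowel follows, yielding [g] there.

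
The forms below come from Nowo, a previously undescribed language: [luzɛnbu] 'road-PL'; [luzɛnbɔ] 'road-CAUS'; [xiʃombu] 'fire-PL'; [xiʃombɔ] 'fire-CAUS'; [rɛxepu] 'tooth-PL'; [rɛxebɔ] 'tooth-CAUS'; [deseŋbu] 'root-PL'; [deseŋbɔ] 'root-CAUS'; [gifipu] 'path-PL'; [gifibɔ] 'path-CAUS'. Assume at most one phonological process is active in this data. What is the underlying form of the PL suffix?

/-pu/

The PL morpheme has two allomorphs, [-bu] and [-pu].
The CAUS suffix, which begins with [b], is invariant after every stem; so [b] is not altered by any rule here.
So the underlying form is /-pu/, and voiceless stops become voiced after a nasal.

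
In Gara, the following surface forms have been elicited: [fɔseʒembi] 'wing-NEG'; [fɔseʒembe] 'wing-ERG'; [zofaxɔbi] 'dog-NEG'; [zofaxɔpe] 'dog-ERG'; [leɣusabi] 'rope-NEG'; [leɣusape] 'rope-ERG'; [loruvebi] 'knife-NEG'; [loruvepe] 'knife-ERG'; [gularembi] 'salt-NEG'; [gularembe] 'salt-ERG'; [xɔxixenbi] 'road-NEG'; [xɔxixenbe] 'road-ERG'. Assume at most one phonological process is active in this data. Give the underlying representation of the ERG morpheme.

The ERG suffix surfaces as [-be] and [-pe], depending on the final segment of the stem.
The NEG suffix, which begins with [b], is invariant after every stem; so [b] is not altered by any rule here.
The ERG suffix is therefore /-pe/ underlyingly, with post-nasal voicing: voiceless stops become voiced after a nasal.

/-pe/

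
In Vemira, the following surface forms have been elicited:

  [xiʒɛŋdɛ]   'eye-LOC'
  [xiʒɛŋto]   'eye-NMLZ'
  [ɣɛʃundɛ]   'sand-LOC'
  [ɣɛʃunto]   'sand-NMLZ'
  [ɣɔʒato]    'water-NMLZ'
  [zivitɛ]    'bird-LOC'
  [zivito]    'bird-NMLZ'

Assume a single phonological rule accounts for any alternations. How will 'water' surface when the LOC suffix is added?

The LOC suffix surfaces as [-dɛ] and [-tɛ], depending on the final segment of the stem.
The NMLZ suffix, which begins with [t], is invariant after every stem; so [t] is not altered by any rule here.
The LOC suffix is therefore /-dɛ/ underlyingly, with post-vocalic devoicing: voiced stops become voiceless after a vowel.
After 'water', which ends in a vowel, the suffix surfaces as [-tɛ], giving [ɣɔʒatɛ].

[ɣɔʒatɛ]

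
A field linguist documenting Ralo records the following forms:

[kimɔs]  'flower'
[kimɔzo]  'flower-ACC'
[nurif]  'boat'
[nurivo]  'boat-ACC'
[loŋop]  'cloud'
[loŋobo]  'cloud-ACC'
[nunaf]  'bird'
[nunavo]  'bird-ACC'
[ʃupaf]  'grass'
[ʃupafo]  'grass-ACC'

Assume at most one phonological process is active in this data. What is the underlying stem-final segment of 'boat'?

/v/

The root 'boat' surfaces as [nurif] and [nurivo], with a stem-final [f] ~ [v] alternation.
If /f/ were underlying and a rule turned it into [v] before the ACC suffix, 'grass' would also alternate; but it has [f] in both [ʃupaf] and [ʃupafo].
The alternation reflects word-final obstruent devoicing: voiced obstruents become voiceless word-finally. /v/ is underlying.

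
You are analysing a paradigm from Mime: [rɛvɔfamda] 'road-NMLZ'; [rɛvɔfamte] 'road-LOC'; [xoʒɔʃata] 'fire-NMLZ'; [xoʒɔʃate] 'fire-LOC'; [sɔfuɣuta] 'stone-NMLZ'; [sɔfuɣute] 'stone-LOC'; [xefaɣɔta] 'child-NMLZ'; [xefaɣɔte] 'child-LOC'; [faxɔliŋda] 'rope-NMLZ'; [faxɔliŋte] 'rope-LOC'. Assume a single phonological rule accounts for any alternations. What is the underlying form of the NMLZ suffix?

/-da/

The NMLZ suffix surfaces as [-da] and [-ta], depending on the final segment of the stem.
The LOC suffix, which begins with [t], is invariant after every stem; so [t] is not altered by any rule here.
So the underlying form is /-da/, and voiced stops become voiceless after a vowel.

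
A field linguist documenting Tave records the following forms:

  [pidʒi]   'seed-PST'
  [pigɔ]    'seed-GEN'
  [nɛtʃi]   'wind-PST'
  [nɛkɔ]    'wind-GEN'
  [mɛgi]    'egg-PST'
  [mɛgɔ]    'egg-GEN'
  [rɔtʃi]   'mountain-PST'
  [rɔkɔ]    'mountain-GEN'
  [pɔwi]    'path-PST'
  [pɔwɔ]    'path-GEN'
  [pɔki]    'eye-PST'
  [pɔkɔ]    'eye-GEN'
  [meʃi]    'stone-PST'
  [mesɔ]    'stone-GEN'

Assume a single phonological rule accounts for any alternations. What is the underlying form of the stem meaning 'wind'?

'wind' shows [tʃ] ~ [k] at the end of the stem ([nɛtʃi] vs [nɛkɔ]).
If /k/ were underlying and a rule turned it into [tʃ] before the PST suffix, 'eye' would also alternate; but it has [k] in both [pɔki] and [pɔkɔ].
The underlying segment must be /tʃ/; palato-alveolar /tʃ/, /dʒ/ and /ʃ/ become [k], [g] and [s] when no front vowel follows, yielding [k] there.

/nɛtʃ/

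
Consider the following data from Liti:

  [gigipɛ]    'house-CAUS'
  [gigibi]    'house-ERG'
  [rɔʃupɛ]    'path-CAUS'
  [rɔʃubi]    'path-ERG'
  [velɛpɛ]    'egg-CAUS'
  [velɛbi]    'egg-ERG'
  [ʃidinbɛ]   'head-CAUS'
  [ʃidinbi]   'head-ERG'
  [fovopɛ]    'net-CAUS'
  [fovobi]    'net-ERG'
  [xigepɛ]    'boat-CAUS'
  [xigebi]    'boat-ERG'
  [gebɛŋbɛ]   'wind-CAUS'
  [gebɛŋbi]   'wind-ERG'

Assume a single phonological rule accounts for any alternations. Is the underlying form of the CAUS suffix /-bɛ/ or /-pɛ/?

The CAUS morpheme has two allomorphs, [-bɛ] and [-pɛ].
The ERG suffix, which begins with [b], is invariant after every stem; so [b] is not altered by any rule here.
The CAUS suffix is therefore /-pɛ/ underlyingly, with post-nasal voicing: voiceless stops become voiced after a nasal.

/-pɛ/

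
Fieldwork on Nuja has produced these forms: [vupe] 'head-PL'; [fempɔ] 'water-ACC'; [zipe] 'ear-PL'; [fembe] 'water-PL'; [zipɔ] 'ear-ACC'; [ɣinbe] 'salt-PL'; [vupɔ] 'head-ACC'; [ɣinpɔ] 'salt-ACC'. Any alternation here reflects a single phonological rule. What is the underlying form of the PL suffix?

The PL suffix surfaces as [-be] and [-pe], depending on the final segment of the stem.
The ACC suffix, which begins with [p], is invariant after every stem; so [p] is not altered by any rule here.
The PL suffix is therefore /-be/ underlyingly, with post-vocalic devoicing: voiced stops become voiceless after a vowel.

/-be/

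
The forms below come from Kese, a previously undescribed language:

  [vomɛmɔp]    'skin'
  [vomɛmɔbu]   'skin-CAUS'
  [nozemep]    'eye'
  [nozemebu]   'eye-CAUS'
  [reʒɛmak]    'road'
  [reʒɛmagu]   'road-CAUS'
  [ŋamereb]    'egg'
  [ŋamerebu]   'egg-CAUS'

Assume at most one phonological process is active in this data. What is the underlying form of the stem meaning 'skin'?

/vomɛmɔp/

'skin' shows [p] ~ [b] at the end of the stem ([vomɛmɔp] vs [vomɛmɔbu]).
Compare 'egg', with invariant [b] in [ŋamereb] and [ŋamerebu]: an analysis with underlying /b/ and a rule producing [p] in isolation would wrongly predict alternation here too.
Therefore /p/ is basic and [b] is derived by intervocalic voicing (voiceless stops become voiced between vowels).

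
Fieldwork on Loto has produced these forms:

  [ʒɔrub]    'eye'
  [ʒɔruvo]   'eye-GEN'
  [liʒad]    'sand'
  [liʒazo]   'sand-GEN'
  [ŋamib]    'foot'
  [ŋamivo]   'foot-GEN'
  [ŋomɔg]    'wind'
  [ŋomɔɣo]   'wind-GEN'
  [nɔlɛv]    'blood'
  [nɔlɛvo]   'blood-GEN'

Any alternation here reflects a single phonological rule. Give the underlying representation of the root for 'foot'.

The stem for 'foot' ends in [b] in [ŋamib] but [v] in [ŋamivo].
If /v/ were underlying and a rule turned it into [b] in isolation, 'blood' would also alternate; but it has [v] in both [nɔlɛv] and [nɔlɛvo].
The alternation reflects intervocalic spirantization: voiced stops become fricatives between vowels. /b/ is underlying.
Hence 'foot' is /ŋamib/ underlyingly.

/ŋamib/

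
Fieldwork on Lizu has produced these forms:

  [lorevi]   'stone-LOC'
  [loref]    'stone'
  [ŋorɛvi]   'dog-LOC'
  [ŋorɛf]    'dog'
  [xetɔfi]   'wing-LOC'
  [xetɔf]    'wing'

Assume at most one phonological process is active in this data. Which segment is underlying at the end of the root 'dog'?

/v/

The stem for 'dog' ends in [v] in [ŋorɛvi] but [f] in [ŋorɛf].
But 'wing' keeps [f] in both environments ([xetɔfi], [xetɔf]), so there is no rule changing /f/ to [v] before the LOC suffix.
The alternation reflects word-final obstruent devoicing: voiced obstruents become voiceless word-finally. /v/ is underlying.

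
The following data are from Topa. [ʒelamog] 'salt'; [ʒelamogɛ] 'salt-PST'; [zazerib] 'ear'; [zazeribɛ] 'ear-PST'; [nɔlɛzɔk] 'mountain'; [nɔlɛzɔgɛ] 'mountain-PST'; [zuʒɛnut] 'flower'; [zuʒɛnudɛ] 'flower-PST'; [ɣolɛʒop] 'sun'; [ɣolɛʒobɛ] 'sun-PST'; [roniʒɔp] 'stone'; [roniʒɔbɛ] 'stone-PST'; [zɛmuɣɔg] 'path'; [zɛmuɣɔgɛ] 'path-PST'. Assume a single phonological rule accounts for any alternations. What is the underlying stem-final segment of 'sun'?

/p/

In [ɣolɛʒop] and [ɣolɛʒobɛ] the final segment of 'sun' alternates: [p] ~ [b].
Compare 'ear', with invariant [b] in [zazerib] and [zazeribɛ]: an analysis with underlying /b/ and a rule producing [p] in isolation would wrongly predict alternation here too.
The underlying segment must be /p/; voiceless stops become voiced between vowels, yielding [b] there.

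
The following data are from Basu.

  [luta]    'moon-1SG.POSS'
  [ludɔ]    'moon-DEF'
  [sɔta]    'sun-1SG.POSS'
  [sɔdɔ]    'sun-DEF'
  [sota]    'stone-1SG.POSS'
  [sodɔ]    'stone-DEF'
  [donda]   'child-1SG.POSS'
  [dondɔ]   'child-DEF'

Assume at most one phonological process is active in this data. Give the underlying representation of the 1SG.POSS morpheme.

/-ta/

The 1SG.POSS suffix surfaces as [-da] and [-ta], depending on the final segment of the stem.
By contrast the DEF suffix keeps its initial [d] throughout — that segment must be underlying.
So the underlying form is /-ta/, and voiceless stops become voiced after a nasal.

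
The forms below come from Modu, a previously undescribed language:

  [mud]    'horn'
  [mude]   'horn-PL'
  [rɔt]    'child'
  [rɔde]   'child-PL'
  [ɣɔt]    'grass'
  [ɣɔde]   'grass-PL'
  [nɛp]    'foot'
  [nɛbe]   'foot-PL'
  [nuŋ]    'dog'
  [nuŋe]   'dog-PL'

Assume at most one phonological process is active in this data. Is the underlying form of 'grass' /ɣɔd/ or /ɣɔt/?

The stem for 'grass' ends in [t] in [ɣɔt] but [d] in [ɣɔde].
Compare 'horn', with invariant [d] in [mud] and [mude]: an analysis with underlying /d/ and a rule producing [t] in isolation would wrongly predict alternation here too.
So /t/ is underlying, and a rule of intervocalic voicing — voiceless stops become voiced between vowels — gives [d].

/ɣɔt/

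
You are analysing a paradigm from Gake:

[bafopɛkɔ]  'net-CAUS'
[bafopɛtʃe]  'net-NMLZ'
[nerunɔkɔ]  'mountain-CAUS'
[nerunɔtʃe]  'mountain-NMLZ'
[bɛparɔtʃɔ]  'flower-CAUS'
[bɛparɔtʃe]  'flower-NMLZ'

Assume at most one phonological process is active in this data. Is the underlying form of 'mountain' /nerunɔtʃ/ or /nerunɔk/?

The stem for 'mountain' ends in [k] in [nerunɔkɔ] but [tʃ] in [nerunɔtʃe].
But 'flower' keeps [tʃ] in both environments ([bɛparɔtʃɔ], [bɛparɔtʃe]), so there is no rule changing /tʃ/ to [k] before the CAUS suffix.
So /k/ is underlying, and a rule of palatalization before a front vowel — /k/ becomes palato-alveolar [tʃ] before a front vowel — gives [tʃ].

/nerunɔk/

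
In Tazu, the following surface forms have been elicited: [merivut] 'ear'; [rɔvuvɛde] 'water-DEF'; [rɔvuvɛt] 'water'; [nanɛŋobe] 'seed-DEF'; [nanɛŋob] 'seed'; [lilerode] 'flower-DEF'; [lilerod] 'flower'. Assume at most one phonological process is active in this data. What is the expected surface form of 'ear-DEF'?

[merivude]

'water' shows [d] ~ [t] at the end of the stem ([rɔvuvɛde] vs [rɔvuvɛt]).
But 'flower' keeps [d] in both environments ([lilerode], [lilerod]), so there is no rule changing /d/ to [t] in isolation.
So /t/ is underlying, and a rule of intervocalic voicing — voiceless stops become voiced between vowels — gives [d].
The one attested form of 'ear', [merivut], shows underlying /merivut/. Applying the same rule between vowels gives [merivude].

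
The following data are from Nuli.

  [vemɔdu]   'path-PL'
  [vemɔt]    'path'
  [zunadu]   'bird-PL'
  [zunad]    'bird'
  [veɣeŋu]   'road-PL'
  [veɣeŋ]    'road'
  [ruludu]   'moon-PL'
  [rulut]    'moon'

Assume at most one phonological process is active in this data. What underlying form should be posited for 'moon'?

/rulut/

The root 'moon' surfaces as [ruludu] and [rulut], with a stem-final [d] ~ [t] alternation.
The stem 'bird' ([zunadu], [zunad]) shows [d] unchanged in both environments, so [d] cannot be basic with [t] derived in isolation.
Therefore /t/ is basic and [d] is derived by intervocalic voicing (voiceless stops become voiced between vowels).
So 'moon' = /rulut/.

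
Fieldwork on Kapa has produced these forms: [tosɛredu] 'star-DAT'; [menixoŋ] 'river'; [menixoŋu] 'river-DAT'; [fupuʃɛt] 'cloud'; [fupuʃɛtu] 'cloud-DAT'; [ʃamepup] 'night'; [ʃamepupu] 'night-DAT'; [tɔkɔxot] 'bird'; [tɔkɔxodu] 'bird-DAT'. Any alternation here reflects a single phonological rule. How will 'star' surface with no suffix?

[tosɛret]

The root 'bird' surfaces as [tɔkɔxot] and [tɔkɔxodu], with a stem-final [t] ~ [d] alternation.
If /t/ were underlying and a rule turned it into [d] before the DAT suffix, 'cloud' would also alternate; but it has [t] in both [fupuʃɛt] and [fupuʃɛtu].
The alternation reflects word-final obstruent devoicing: voiced obstruents become voiceless word-finally. /d/ is underlying.
The one attested form of 'star', [tosɛredu], shows underlying /tosɛred/. Applying the same rule word-finally gives [tosɛret].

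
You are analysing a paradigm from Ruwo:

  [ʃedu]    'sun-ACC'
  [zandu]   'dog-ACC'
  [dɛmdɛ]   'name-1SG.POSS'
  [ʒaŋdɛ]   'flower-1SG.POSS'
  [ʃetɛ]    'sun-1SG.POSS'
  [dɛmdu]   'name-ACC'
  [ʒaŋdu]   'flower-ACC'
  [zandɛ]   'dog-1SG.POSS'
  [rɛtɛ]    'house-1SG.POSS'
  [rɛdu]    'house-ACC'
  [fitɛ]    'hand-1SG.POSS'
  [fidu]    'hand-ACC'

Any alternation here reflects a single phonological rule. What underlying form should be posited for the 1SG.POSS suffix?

/-tɛ/

The 1SG.POSS suffix surfaces as [-dɛ] and [-tɛ], depending on the final segment of the stem.
The ACC suffix, which begins with [d], is invariant after every stem; so [d] is not altered by any rule here.
The 1SG.POSS suffix is therefore /-tɛ/ underlyingly, with post-nasal voicing: voiceless stops become voiced after a nasal.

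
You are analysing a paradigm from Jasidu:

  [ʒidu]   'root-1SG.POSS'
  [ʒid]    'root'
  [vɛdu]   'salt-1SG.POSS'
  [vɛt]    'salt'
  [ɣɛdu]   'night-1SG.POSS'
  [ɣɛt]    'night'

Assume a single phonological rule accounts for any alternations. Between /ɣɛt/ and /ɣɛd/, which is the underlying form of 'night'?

The root 'night' surfaces as [ɣɛdu] and [ɣɛt], with a stem-final [d] ~ [t] alternation.
But 'root' keeps [d] in both environments ([ʒidu], [ʒid]), so there is no rule changing /d/ to [t] in isolation.
The underlying segment must be /t/; voiceless stops become voiced between vowels, yielding [d] there.

/ɣɛt/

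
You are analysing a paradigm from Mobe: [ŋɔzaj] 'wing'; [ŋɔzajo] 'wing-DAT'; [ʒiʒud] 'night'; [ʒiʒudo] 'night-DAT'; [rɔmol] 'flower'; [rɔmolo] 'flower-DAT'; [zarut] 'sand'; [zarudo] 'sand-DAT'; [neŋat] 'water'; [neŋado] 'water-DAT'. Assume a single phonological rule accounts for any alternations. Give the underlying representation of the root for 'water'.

The root 'water' surfaces as [neŋat] and [neŋado], with a stem-final [t] ~ [d] alternation.
If /d/ were underlying and a rule turned it into [t] in isolation, 'night' would also alternate; but it has [d] in both [ʒiʒud] and [ʒiʒudo].
So /t/ is underlying, and a rule of intervocalic voicing — voiceless stops become voiced between vowels — gives [d].

/neŋat/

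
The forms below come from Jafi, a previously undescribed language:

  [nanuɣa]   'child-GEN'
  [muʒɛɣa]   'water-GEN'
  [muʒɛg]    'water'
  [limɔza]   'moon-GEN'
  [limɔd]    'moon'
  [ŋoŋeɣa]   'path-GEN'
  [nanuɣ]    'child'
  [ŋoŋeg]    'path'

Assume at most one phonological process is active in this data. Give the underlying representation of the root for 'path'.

/ŋoŋeg/

The stem for 'path' ends in [g] in [ŋoŋeg] but [ɣ] in [ŋoŋeɣa].
The stem 'child' ([nanuɣ], [nanuɣa]) shows [ɣ] unchanged in both environments, so [ɣ] cannot be basic with [g] derived in isolation.
So /g/ is underlying, and a rule of intervocalic spirantization — voiced stops become fricatives between vowels — gives [ɣ].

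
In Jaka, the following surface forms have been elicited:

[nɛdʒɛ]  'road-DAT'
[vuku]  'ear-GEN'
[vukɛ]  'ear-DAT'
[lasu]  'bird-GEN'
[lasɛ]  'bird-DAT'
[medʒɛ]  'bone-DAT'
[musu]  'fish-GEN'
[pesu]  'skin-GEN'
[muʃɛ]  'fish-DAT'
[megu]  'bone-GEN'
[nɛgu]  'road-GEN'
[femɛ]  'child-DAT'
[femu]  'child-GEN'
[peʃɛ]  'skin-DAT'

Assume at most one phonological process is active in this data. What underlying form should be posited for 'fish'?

/muʃ/

'fish' shows [ʃ] ~ [s] at the end of the stem ([muʃɛ] vs [musu]).
If /s/ were underlying and a rule turned it into [ʃ] before the DAT suffix, 'bird' would also alternate; but it has [s] in both [lasɛ] and [lasu].
The underlying segment must be /ʃ/; palato-alveolar /dʒ/ and /ʃ/ become [g] and [s] when no front vowel follows, yielding [s] there.
So 'fish' = /muʃ/.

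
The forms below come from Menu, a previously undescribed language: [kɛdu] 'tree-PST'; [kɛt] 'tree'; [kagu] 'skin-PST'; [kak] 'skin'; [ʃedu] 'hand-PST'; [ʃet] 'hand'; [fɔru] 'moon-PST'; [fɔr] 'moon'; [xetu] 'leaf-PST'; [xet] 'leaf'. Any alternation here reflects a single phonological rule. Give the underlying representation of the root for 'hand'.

The stem for 'hand' ends in [d] in [ʃedu] but [t] in [ʃet].
If /t/ were underlying and a rule turned it into [d] before the PST suffix, 'leaf' would also alternate; but it has [t] in both [xetu] and [xet].
The underlying segment must be /d/; voiced obstruents become voiceless word-finally, yielding [t] there.
So 'hand' = /ʃed/.

/ʃed/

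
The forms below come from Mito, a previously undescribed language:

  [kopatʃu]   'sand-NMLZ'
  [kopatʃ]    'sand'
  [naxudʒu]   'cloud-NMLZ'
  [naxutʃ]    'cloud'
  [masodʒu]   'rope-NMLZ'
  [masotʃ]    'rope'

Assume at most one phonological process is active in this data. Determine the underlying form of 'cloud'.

The stem for 'cloud' ends in [dʒ] in [naxudʒu] but [tʃ] in [naxutʃ].
If /tʃ/ were underlying and a rule turned it into [dʒ] before the NMLZ suffix, 'sand' would also alternate; but it has [tʃ] in both [kopatʃu] and [kopatʃ].
The underlying segment must be /dʒ/; voiced obstruents become voiceless word-finally, yielding [tʃ] there.
The underlying form of 'cloud' is therefore /naxudʒ/.

/naxudʒ/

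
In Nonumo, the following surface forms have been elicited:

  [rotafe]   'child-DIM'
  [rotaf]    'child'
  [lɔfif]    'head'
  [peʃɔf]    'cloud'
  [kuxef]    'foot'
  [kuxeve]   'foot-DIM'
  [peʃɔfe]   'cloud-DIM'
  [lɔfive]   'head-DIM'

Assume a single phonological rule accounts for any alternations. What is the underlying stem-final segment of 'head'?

/v/

The stem for 'head' ends in [v] in [lɔfive] but [f] in [lɔfif].
But 'child' keeps [f] in both environments ([rotafe], [rotaf]), so there is no rule changing /f/ to [v] before the DIM suffix.
The alternation reflects word-final obstruent devoicing: voiced obstruents become voiceless word-finally. /v/ is underlying.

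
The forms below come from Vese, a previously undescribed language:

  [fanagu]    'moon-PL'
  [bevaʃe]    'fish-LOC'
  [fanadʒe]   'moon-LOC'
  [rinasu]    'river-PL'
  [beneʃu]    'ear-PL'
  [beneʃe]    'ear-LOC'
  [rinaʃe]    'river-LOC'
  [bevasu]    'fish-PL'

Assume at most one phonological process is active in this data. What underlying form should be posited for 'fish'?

/bevas/

The root 'fish' surfaces as [bevasu] and [bevaʃe], with a stem-final [s] ~ [ʃ] alternation.
If /ʃ/ were underlying and a rule turned it into [s] before the PL suffix, 'ear' would also alternate; but it has [ʃ] in both [beneʃu] and [beneʃe].
So /s/ is underlying, and a rule of palatalization before a front vowel — /g/ and /s/ become palato-alveolar [dʒ] and [ʃ] before a front vowel — gives [ʃ].
The underlying form of 'fish' is therefore /bevas/.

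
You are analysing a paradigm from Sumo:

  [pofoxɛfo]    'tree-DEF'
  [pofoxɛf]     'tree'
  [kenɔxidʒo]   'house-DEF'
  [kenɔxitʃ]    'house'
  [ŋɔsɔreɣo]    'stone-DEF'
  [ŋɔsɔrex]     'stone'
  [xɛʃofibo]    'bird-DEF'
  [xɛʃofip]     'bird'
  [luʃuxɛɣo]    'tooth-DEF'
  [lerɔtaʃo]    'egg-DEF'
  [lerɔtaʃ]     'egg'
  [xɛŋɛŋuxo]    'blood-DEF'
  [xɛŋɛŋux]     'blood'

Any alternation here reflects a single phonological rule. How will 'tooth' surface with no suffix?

[luʃuxɛx]

The root 'stone' surfaces as [ŋɔsɔreɣo] and [ŋɔsɔrex], with a stem-final [ɣ] ~ [x] alternation.
The stem 'blood' ([xɛŋɛŋuxo], [xɛŋɛŋux]) shows [x] unchanged in both environments, so [x] cannot be basic with [ɣ] derived before the DEF suffix.
The alternation reflects word-final obstruent devoicing: voiced obstruents become voiceless word-finally. /ɣ/ is underlying.
From [luʃuxɛɣo] the stem 'tooth' is /luʃuxɛɣ/; word-finally this yields [luʃuxɛx].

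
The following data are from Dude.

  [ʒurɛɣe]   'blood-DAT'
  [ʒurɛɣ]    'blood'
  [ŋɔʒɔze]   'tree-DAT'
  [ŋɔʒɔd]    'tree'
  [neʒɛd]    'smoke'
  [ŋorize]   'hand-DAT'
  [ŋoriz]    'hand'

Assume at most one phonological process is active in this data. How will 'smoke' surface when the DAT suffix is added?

[neʒɛze]

In [ŋɔʒɔze] and [ŋɔʒɔd] the final segment of 'tree' alternates: [z] ~ [d].
The stem 'hand' ([ŋorize], [ŋoriz]) shows [z] unchanged in both environments, so [z] cannot be basic with [d] derived in isolation.
Therefore /d/ is basic and [z] is derived by intervocalic spirantization (voiced stops become fricatives between vowels).
The one attested form of 'smoke', [neʒɛd], shows underlying /neʒɛd/. Applying the same rule between vowels gives [neʒɛze].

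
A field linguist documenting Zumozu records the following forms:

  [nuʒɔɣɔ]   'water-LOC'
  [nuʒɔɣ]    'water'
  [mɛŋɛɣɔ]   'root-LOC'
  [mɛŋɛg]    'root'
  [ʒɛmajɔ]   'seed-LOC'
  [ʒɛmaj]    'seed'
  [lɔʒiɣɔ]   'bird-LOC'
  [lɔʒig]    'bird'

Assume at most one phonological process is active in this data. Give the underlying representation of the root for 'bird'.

The stem for 'bird' ends in [ɣ] in [lɔʒiɣɔ] but [g] in [lɔʒig].
But 'water' keeps [ɣ] in both environments ([nuʒɔɣɔ], [nuʒɔɣ]), so there is no rule changing /ɣ/ to [g] in isolation.
The underlying segment must be /g/; voiced stops become fricatives between vowels, yielding [ɣ] there.

/lɔʒig/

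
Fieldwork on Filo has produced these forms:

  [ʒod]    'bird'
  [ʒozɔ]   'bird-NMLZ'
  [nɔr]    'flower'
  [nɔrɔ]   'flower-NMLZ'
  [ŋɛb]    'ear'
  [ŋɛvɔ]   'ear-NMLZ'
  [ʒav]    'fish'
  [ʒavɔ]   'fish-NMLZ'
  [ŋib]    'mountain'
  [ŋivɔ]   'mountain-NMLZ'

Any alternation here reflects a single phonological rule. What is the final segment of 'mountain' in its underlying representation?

'mountain' shows [b] ~ [v] at the end of the stem ([ŋib] vs [ŋivɔ]).
If /v/ were underlying and a rule turned it into [b] in isolation, 'fish' would also alternate; but it has [v] in both [ʒav] and [ʒavɔ].
Therefore /b/ is basic and [v] is derived by intervocalic spirantization (voiced stops become fricatives between vowels).

/b/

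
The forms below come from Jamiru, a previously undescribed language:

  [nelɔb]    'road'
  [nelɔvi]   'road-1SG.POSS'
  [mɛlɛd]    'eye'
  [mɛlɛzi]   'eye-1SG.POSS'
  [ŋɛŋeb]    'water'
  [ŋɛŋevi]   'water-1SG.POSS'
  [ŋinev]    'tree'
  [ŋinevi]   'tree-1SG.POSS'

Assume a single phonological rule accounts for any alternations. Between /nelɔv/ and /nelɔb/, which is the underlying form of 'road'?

/nelɔb/

The stem for 'road' ends in [b] in [nelɔb] but [v] in [nelɔvi].
If /v/ were underlying and a rule turned it into [b] in isolation, 'tree' would also alternate; but it has [v] in both [ŋinev] and [ŋinevi].
The underlying segment must be /b/; voiced stops become fricatives between vowels, yielding [v] there.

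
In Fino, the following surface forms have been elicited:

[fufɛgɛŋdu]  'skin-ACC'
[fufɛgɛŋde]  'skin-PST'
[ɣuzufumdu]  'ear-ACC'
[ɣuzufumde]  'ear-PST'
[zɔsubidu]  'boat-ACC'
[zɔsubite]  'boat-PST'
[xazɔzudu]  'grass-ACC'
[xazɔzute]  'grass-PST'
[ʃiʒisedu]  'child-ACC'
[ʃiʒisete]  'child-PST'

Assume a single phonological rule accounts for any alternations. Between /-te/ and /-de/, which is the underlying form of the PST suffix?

/-te/

The PST suffix surfaces as [-de] and [-te], depending on the final segment of the stem.
By contrast the ACC suffix keeps its initial [d] throughout — that segment must be underlying.
So the underlying form is /-te/, and voiceless stops become voiced after a nasal.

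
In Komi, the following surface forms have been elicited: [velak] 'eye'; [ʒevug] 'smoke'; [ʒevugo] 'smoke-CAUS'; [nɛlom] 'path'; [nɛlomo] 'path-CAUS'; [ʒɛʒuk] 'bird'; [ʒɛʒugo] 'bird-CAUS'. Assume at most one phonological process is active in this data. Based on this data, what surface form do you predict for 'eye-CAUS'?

The stem for 'bird' ends in [k] in [ʒɛʒuk] but [g] in [ʒɛʒugo].
The stem 'smoke' ([ʒevug], [ʒevugo]) shows [g] unchanged in both environments, so [g] cannot be basic with [k] derived in isolation.
So /k/ is underlying, and a rule of intervocalic voicing — voiceless stops become voiced between vowels — gives [g].
The one attested form of 'eye', [velak], shows underlying /velak/. Applying the same rule between vowels gives [velago].

[velago]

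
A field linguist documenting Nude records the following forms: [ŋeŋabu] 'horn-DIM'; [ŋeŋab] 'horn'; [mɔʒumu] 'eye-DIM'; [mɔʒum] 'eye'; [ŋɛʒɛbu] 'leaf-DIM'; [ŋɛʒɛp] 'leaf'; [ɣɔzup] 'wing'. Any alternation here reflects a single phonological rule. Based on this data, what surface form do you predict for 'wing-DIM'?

[ɣɔzubu]

In [ŋɛʒɛbu] and [ŋɛʒɛp] the final segment of 'leaf' alternates: [b] ~ [p].
If /b/ were underlying and a rule turned it into [p] in isolation, 'horn' would also alternate; but it has [b] in both [ŋeŋabu] and [ŋeŋab].
The alternation reflects intervocalic voicing: voiceless stops become voiced between vowels. /p/ is underlying.
From [ɣɔzup] the stem 'wing' is /ɣɔzup/; between vowels this yields [ɣɔzubu].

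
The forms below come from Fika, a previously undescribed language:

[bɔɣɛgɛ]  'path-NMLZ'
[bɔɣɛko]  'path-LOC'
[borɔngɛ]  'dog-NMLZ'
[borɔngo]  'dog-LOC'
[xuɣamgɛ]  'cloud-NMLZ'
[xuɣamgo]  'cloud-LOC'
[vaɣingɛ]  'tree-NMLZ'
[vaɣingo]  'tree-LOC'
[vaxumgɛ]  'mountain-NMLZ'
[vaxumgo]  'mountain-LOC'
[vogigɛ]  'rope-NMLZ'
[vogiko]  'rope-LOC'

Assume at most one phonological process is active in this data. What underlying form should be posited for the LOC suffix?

The LOC morpheme has two allomorphs, [-go] and [-ko].
The NMLZ suffix, which begins with [g], is invariant after every stem; so [g] is not altered by any rule here.
The LOC suffix is therefore /-ko/ underlyingly, with post-nasal voicing: voiceless stops become voiced after a nasal.

/-ko/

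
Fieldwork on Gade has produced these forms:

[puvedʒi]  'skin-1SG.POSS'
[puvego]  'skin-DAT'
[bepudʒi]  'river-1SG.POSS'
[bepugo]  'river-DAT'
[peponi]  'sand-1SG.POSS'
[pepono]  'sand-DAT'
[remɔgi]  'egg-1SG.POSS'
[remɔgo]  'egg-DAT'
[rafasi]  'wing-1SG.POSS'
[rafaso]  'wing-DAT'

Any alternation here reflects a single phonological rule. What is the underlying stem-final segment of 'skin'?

'skin' shows [dʒ] ~ [g] at the end of the stem ([puvedʒi] vs [puvego]).
But 'egg' keeps [g] in both environments ([remɔgi], [remɔgo]), so there is no rule changing /g/ to [dʒ] before the 1SG.POSS suffix.
So /dʒ/ is underlying, and a rule of depalatalization — palato-alveolar /dʒ/ becomes [g] when no front vowel follows — gives [g].

/dʒ/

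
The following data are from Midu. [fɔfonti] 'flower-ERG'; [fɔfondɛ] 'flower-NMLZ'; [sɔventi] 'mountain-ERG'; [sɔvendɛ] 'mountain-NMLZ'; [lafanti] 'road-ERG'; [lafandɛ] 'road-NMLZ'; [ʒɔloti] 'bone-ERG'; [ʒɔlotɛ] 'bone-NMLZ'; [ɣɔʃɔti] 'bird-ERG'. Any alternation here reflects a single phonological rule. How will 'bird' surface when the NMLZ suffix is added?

[ɣɔʃɔtɛ]

The NMLZ suffix surfaces as [-dɛ] and [-tɛ], depending on the final segment of the stem.
The ERG suffix, which begins with [t], is invariant after every stem; so [t] is not altered by any rule here.
The NMLZ suffix is therefore /-dɛ/ underlyingly, with post-vocalic devoicing: voiced stops become voiceless after a vowel.
After 'bird', which ends in a vowel, the suffix surfaces as [-tɛ], giving [ɣɔʃɔtɛ].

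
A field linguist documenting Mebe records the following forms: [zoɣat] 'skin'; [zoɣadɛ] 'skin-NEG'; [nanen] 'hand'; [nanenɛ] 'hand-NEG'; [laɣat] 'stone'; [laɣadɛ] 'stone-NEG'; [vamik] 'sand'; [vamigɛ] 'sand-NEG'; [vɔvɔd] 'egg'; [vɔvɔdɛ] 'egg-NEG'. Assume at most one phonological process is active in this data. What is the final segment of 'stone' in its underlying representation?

'stone' shows [t] ~ [d] at the end of the stem ([laɣat] vs [laɣadɛ]).
If /d/ were underlying and a rule turned it into [t] in isolation, 'egg' would also alternate; but it has [d] in both [vɔvɔd] and [vɔvɔdɛ].
Therefore /t/ is basic and [d] is derived by intervocalic voicing (voiceless stops become voiced between vowels).

/t/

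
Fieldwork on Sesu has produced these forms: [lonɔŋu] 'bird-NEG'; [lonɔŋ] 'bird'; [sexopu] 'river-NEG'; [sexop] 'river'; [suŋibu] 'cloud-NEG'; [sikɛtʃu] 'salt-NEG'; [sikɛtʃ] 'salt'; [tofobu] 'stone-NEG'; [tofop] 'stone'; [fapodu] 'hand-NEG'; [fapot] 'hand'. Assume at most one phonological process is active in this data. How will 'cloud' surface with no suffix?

[suŋip]

'stone' shows [b] ~ [p] at the end of the stem ([tofobu] vs [tofop]).
But 'river' keeps [p] in both environments ([sexopu], [sexop]), so there is no rule changing /p/ to [b] before the NEG suffix.
So /b/ is underlying, and a rule of word-final obstruent devoicing — voiced obstruents become voiceless word-finally — gives [p].
The one attested form of 'cloud', [suŋibu], shows underlying /suŋib/. Applying the same rule word-finally gives [suŋip].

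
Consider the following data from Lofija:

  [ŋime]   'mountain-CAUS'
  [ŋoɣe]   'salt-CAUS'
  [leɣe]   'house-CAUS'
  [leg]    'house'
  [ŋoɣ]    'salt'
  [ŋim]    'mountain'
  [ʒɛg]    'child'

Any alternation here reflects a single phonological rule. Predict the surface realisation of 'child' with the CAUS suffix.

In [leɣe] and [leg] the final segment of 'house' alternates: [ɣ] ~ [g].
But 'salt' keeps [ɣ] in both environments ([ŋoɣe], [ŋoɣ]), so there is no rule changing /ɣ/ to [g] in isolation.
The alternation reflects intervocalic spirantization: voiced stops become fricatives between vowels. /g/ is underlying.
From [ʒɛg] the stem 'child' is /ʒɛg/; between vowels this yields [ʒɛɣe].

[ʒɛɣe]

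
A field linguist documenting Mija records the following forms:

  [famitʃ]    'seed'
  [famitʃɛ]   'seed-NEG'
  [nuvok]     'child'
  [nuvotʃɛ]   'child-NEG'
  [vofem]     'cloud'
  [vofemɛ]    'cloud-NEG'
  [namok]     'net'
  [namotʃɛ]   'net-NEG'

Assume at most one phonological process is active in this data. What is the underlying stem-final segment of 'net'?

'net' shows [k] ~ [tʃ] at the end of the stem ([namok] vs [namotʃɛ]).
Compare 'seed', with invariant [tʃ] in [famitʃ] and [famitʃɛ]: an analysis with underlying /tʃ/ and a rule producing [k] in isolation would wrongly predict alternation here too.
Therefore /k/ is basic and [tʃ] is derived by palatalization before a front vowel (/k/ becomes palato-alveolar [tʃ] before a front vowel).

/k/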